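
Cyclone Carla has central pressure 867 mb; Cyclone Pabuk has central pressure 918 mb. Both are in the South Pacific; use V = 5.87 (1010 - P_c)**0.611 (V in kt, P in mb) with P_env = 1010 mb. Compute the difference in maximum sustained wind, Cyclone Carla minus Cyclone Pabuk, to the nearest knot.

Cyclone Carla: ΔP = 143; V ≈ 5.87 × 143^0.611 ≈ 121.77 kt.
Cyclone Pabuk: ΔP = 92; V ≈ 5.87 × 92^0.611 ≈ 93.01 kt.
Difference ≈ 121.77 − 93.01 = 28.76 → 29 kt.

29 kt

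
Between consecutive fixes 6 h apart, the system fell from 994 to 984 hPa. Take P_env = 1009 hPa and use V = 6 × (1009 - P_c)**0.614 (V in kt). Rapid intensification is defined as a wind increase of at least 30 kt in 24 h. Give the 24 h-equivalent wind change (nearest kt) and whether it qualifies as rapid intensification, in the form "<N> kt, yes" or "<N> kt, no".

V₁: ΔP = 15, V ≈ 6 × 15^0.614 ≈ 31.64 kt.
V₂: ΔP = 25, V ≈ 6 × 25^0.614 ≈ 43.30 kt.
ΔV over 6 h = 11.66 kt → 24 h equivalent = 11.66 × 24/6 ≈ 46.64 kt.
47 kt ≥ 30 kt ⇒ rapid intensification.

47 kt, yes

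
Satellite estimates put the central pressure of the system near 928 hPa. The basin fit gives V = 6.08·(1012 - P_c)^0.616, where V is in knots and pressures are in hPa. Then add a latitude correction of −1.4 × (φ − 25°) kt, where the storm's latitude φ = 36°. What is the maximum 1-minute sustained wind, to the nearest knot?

78 kt

ΔP = 1012 − 928 = 84 hPa.
84^0.616 ≈ 15.323.
V ≈ 6.08 × 15.323 ≈ 93.2 kt.
Latitude correction: −1.4 × (36 − 25) = -15.4 kt.
Corrected V ≈ 77.8 kt → 78 kt.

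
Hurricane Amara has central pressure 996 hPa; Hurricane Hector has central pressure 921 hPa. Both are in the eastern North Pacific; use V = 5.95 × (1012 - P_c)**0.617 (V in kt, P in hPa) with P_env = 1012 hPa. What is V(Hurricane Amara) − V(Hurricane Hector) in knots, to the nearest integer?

-63 kt

Hurricane Amara: ΔP = 16; V ≈ 5.95 × 16^0.617 ≈ 32.92 kt.
Hurricane Hector: ΔP = 91; V ≈ 5.95 × 91^0.617 ≈ 96.22 kt.
Difference ≈ 32.92 − 96.22 = -63.30 → -63 kt.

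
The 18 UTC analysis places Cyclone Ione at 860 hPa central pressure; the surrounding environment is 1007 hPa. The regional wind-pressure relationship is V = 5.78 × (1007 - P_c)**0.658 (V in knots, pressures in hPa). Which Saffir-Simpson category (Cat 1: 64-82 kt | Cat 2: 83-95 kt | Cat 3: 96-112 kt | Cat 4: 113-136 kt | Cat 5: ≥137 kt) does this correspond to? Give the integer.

ΔP = 1007 − 860 = 147 hPa.
V ≈ 5.78 × 147^0.658 = 5.78 × 26.67 ≈ 154 kt.
154 kt falls in the Category 5 band.

5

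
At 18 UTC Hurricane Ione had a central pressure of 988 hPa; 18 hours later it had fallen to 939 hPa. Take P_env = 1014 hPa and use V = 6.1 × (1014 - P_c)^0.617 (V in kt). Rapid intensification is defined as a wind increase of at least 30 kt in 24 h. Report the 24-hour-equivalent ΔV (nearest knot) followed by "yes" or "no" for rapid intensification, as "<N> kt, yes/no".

56 kt, yes

V₁: ΔP = 26, V ≈ 6.1 × 26^0.617 ≈ 45.54 kt.
V₂: ΔP = 75, V ≈ 6.1 × 75^0.617 ≈ 87.55 kt.
ΔV over 18 h = 42.01 kt → 24 h equivalent = 42.01 × 24/18 ≈ 56.01 kt.
56 kt ≥ 30 kt ⇒ rapid intensification.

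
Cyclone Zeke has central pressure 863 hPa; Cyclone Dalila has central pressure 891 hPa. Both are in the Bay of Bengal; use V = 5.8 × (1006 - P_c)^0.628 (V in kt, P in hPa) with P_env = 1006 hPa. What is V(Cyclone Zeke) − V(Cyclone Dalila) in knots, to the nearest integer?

Cyclone Zeke: ΔP = 143; V ≈ 5.8 × 143^0.628 ≈ 130.91 kt.
Cyclone Dalila: ΔP = 115; V ≈ 5.8 × 115^0.628 ≈ 114.17 kt.
Difference ≈ 130.91 − 114.17 = 16.74 → 17 kt.

17 kt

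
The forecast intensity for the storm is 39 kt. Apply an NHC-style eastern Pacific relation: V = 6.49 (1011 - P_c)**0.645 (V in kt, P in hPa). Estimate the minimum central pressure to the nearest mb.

995 mb

ΔP = (V / 6.49)^(1/0.645) = (39/6.49)^1.550.
39/6.49 = 6.009; 6.009^1.550 ≈ 16.12 mb.
P_c = 1011 − 16.12 = 994.88 ≈ 995 mb.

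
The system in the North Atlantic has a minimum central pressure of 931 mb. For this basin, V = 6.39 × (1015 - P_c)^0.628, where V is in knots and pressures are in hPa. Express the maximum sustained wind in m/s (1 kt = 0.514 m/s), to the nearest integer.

53 m/s

ΔP = 1015 − 931 = 84 mb.
V ≈ 6.39 × 84^0.628 = 6.39 × 16.160 ≈ 103.264 kt.
103.264 × 0.514 ≈ 53.08 m/s → 53 m/s.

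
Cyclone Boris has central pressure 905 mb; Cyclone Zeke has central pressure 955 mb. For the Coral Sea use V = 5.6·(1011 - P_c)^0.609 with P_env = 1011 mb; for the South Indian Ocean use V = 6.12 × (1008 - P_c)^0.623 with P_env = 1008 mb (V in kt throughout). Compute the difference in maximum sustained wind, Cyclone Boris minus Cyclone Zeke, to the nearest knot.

23 kt

Cyclone Boris: ΔP = 106; V ≈ 5.6 × 106^0.609 ≈ 95.85 kt.
Cyclone Zeke: ΔP = 53; V ≈ 6.12 × 53^0.623 ≈ 72.61 kt.
Difference ≈ 95.85 − 72.61 = 23.24 → 23 kt.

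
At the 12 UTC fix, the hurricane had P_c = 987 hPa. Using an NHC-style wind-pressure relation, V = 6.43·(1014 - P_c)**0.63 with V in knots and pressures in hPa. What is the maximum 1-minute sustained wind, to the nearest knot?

51 kt

ΔP = 1014 − 987 = 27 hPa.
27^0.63 ≈ 7.976.
V ≈ 6.43 × 7.976 ≈ 51.3 kt.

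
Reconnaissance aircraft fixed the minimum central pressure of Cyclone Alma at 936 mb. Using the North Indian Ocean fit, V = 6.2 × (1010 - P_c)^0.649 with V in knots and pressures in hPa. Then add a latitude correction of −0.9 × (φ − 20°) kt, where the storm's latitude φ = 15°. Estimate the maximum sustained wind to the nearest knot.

106 kt

ΔP = 1010 − 936 = 74 mb.
74^0.649 ≈ 16.335.
V ≈ 6.2 × 16.335 ≈ 101.3 kt.
Latitude correction: −0.9 × (15 − 20) = 4.5 kt.
Corrected V ≈ 105.8 kt → 106 kt.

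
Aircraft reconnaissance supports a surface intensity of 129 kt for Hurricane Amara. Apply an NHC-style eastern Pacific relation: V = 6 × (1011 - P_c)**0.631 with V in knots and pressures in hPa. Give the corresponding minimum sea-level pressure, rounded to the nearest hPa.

882 hPa

ΔP = (V / 6)^(1/0.631) = (129/6)^1.585.
129/6 = 21.500; 21.500^1.585 ≈ 129.31 hPa.
P_c = 1011 − 129.31 = 881.69 ≈ 882 hPa.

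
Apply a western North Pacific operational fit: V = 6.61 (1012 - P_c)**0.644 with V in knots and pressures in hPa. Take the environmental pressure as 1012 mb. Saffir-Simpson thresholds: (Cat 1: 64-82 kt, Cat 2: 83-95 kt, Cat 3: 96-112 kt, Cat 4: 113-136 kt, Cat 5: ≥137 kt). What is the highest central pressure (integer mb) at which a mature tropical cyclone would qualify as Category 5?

901 mb

Category 5 begins at V = 137 kt.
Required ΔP = (137/6.61)^(1/0.644) = 20.726^1.553 ≈ 110.73 mb.
P_c ≤ 1012 − 110.73 = 901.27, so the highest integer P_c is 901 mb.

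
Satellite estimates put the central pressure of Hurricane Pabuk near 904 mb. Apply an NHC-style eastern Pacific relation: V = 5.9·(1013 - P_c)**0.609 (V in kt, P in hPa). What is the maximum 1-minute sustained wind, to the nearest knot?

ΔP = 1013 − 904 = 109 mb.
109^0.609 ≈ 17.410.
V ≈ 5.9 × 17.410 ≈ 102.7 kt.

103 kt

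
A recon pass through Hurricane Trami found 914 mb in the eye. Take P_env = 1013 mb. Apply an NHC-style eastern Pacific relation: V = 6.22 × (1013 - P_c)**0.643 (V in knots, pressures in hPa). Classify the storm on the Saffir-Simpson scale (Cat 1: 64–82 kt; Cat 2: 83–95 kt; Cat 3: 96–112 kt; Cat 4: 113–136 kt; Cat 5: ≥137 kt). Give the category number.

4

ΔP = 1013 − 914 = 99 mb.
V ≈ 6.22 × 99^0.643 = 6.22 × 19.20 ≈ 119 kt.
119 kt falls in the Category 4 band.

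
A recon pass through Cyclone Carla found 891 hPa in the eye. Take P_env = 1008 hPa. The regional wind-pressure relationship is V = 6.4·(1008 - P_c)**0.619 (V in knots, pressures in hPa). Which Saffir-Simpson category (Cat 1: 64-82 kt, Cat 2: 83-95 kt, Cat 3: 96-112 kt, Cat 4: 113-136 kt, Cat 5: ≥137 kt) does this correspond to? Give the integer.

ΔP = 1008 − 891 = 117 hPa.
V ≈ 6.4 × 117^0.619 = 6.4 × 19.06 ≈ 122 kt.
122 kt falls in the Category 4 band.

4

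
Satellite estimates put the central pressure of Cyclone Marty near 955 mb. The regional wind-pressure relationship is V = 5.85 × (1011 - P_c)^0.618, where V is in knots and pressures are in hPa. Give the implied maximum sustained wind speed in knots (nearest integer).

70 kt

ΔP = 1011 − 955 = 56 mb.
56^0.618 ≈ 12.033.
V ≈ 5.85 × 12.033 ≈ 70.4 kt.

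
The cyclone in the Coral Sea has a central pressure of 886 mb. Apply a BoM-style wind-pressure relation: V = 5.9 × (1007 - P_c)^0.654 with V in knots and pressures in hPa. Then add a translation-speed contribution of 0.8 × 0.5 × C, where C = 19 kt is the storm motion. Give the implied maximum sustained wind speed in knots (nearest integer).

143 kt

ΔP = 1007 − 886 = 121 mb.
121^0.654 ≈ 23.022.
V ≈ 5.9 × 23.022 ≈ 135.8 kt.
Translation term: 0.8 × 0.5 × 19 = 7.6 kt.
Corrected V ≈ 143.4 kt → 143 kt.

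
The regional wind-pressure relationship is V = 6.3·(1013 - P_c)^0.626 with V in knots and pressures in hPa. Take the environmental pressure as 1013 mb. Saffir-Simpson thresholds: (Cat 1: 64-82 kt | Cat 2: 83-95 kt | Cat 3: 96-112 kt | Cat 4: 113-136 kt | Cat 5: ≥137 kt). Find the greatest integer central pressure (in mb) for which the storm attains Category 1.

Category 1 begins at V = 64 kt.
Required ΔP = (64/6.3)^(1/0.626) = 10.159^1.597 ≈ 40.59 mb.
P_c ≤ 1013 − 40.59 = 972.41, so the highest integer P_c is 972 mb.

972 mb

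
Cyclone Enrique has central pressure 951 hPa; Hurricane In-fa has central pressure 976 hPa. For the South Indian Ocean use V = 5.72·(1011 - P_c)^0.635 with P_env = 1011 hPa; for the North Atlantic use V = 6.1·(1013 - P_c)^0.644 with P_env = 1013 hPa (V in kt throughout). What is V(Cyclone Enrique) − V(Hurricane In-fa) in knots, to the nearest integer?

Cyclone Enrique: ΔP = 60; V ≈ 5.72 × 60^0.635 ≈ 77.01 kt.
Hurricane In-fa: ΔP = 37; V ≈ 6.1 × 37^0.644 ≈ 62.41 kt.
Difference ≈ 77.01 − 62.41 = 14.60 → 15 kt.

15 kt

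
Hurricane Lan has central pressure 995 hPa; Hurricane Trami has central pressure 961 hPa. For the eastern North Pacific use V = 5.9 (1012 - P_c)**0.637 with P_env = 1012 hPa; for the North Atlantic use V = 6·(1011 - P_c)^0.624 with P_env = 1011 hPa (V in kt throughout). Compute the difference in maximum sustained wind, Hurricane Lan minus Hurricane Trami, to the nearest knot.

-33 kt

Hurricane Lan: ΔP = 17; V ≈ 5.9 × 17^0.637 ≈ 35.86 kt.
Hurricane Trami: ΔP = 50; V ≈ 6 × 50^0.624 ≈ 68.91 kt.
Difference ≈ 35.86 − 68.91 = -33.05 → -33 kt.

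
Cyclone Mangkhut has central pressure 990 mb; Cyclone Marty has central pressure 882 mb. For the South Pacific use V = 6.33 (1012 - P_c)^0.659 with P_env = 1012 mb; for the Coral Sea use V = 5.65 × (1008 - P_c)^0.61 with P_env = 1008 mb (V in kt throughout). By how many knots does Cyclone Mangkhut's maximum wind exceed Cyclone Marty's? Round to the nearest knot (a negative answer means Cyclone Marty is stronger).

Cyclone Mangkhut: ΔP = 22; V ≈ 6.33 × 22^0.659 ≈ 48.54 kt.
Cyclone Marty: ΔP = 126; V ≈ 5.65 × 126^0.61 ≈ 107.96 kt.
Difference ≈ 48.54 − 107.96 = -59.42 → -59 kt.

-59 kt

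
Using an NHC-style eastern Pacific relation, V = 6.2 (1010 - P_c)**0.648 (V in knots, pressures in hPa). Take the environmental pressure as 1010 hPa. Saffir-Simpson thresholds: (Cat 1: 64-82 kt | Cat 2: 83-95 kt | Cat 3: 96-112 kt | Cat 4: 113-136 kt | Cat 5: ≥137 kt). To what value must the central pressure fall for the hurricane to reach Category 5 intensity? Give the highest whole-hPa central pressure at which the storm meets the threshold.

891 hPa

Category 5 begins at V = 137 kt.
Required ΔP = (137/6.2)^(1/0.648) = 22.097^1.543 ≈ 118.74 hPa.
P_c ≤ 1010 − 118.74 = 891.26, so the highest integer P_c is 891 hPa.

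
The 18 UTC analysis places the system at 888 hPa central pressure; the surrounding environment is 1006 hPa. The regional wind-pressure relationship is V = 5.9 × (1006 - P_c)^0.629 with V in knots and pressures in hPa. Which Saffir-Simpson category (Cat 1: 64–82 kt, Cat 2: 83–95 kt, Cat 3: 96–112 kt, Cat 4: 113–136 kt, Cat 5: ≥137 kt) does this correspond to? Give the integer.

4

ΔP = 1006 − 888 = 118 hPa.
V ≈ 5.9 × 118^0.629 = 5.9 × 20.10 ≈ 119 kt.
119 kt falls in the Category 4 band.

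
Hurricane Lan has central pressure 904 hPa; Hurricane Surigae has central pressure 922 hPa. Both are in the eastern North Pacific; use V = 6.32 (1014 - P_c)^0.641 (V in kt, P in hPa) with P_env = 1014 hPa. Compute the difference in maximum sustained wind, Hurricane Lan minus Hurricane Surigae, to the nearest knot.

14 kt

Hurricane Lan: ΔP = 110; V ≈ 6.32 × 110^0.641 ≈ 128.60 kt.
Hurricane Surigae: ΔP = 92; V ≈ 6.32 × 92^0.641 ≈ 114.68 kt.
Difference ≈ 128.60 − 114.68 = 13.92 → 14 kt.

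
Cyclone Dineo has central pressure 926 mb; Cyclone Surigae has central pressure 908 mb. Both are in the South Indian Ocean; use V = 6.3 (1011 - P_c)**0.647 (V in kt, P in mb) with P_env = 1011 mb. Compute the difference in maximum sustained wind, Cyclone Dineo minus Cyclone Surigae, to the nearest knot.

-15 kt

Cyclone Dineo: ΔP = 85; V ≈ 6.3 × 85^0.647 ≈ 111.60 kt.
Cyclone Surigae: ΔP = 103; V ≈ 6.3 × 103^0.647 ≈ 126.37 kt.
Difference ≈ 111.60 − 126.37 = -14.77 → -15 kt.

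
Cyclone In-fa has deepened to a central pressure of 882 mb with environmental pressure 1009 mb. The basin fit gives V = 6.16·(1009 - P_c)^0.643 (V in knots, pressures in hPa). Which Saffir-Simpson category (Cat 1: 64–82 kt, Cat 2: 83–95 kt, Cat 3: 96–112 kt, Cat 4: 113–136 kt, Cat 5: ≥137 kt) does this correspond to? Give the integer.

5

ΔP = 1009 − 882 = 127 mb.
V ≈ 6.16 × 127^0.643 = 6.16 × 22.53 ≈ 139 kt.
139 kt falls in the Category 5 band.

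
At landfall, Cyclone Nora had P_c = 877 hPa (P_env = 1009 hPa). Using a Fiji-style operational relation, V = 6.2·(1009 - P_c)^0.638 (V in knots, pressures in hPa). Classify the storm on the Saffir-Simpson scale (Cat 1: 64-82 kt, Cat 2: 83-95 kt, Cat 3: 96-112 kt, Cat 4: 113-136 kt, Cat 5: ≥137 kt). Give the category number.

ΔP = 1009 − 877 = 132 hPa.
V ≈ 6.2 × 132^0.638 = 6.2 × 22.54 ≈ 140 kt.
140 kt falls in the Category 5 band.

5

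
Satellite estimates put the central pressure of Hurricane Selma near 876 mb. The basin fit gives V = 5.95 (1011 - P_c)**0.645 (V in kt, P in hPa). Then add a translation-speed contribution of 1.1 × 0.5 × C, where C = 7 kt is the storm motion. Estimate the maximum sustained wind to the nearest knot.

ΔP = 1011 − 876 = 135 mb.
135^0.645 ≈ 23.663.
V ≈ 5.95 × 23.663 ≈ 140.8 kt.
Translation term: 1.1 × 0.5 × 7 = 3.85 kt.
Corrected V ≈ 144.65 kt → 145 kt.

145 kt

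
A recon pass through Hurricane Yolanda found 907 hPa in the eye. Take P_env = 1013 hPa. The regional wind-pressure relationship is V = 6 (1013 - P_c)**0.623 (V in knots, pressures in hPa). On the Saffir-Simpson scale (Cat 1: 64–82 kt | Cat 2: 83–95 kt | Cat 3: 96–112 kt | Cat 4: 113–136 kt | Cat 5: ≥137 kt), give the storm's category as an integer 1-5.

3

ΔP = 1013 − 907 = 106 hPa.
V ≈ 6 × 106^0.623 = 6 × 18.27 ≈ 110 kt.
110 kt falls in the Category 3 band.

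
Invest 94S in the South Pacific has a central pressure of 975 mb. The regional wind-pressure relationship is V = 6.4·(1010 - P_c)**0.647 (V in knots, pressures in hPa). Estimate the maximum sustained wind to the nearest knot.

ΔP = 1010 − 975 = 35 mb.
35^0.647 ≈ 9.977.
V ≈ 6.4 × 9.977 ≈ 63.9 kt.

64 kt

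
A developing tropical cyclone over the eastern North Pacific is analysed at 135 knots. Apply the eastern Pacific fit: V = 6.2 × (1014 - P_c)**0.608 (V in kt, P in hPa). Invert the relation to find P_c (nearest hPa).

ΔP = (V / 6.2)^(1/0.608) = (135/6.2)^1.645.
135/6.2 = 21.774; 21.774^1.645 ≈ 158.69 hPa.
P_c = 1014 − 158.69 = 855.31 ≈ 855 hPa.

855 hPa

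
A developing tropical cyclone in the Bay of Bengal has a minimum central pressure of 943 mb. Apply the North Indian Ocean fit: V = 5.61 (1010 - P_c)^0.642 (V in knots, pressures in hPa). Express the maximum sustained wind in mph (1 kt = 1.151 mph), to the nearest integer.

96 mph

ΔP = 1010 − 943 = 67 mb.
V ≈ 5.61 × 67^0.642 = 5.61 × 14.871 ≈ 83.426 kt.
83.426 × 1.151 ≈ 96.02 mph → 96 mph.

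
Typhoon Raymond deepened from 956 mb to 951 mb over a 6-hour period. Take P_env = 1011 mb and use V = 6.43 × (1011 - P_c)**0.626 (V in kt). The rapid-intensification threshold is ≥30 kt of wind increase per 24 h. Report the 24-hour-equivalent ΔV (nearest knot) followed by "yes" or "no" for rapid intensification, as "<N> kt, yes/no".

V₁: ΔP = 55, V ≈ 6.43 × 55^0.626 ≈ 79.01 kt.
V₂: ΔP = 60, V ≈ 6.43 × 60^0.626 ≈ 83.43 kt.
ΔV over 6 h = 4.42 kt → 24 h equivalent = 4.42 × 24/6 ≈ 17.68 kt.
18 kt < 30 kt ⇒ not rapid intensification.

18 kt, no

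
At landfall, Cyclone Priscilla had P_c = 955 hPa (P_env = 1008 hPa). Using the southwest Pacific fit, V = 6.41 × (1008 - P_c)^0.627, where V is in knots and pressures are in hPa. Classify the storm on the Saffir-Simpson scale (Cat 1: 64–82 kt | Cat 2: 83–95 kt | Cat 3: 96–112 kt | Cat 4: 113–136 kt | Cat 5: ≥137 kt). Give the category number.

1

ΔP = 1008 − 955 = 53 hPa.
V ≈ 6.41 × 53^0.627 = 6.41 × 12.05 ≈ 77 kt.
77 kt falls in the Category 1 band.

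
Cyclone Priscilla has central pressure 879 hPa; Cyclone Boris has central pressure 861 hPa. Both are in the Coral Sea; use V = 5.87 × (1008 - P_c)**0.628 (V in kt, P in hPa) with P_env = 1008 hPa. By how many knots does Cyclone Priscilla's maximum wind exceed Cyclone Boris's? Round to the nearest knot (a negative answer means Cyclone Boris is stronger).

-11 kt

Cyclone Priscilla: ΔP = 129; V ≈ 5.87 × 129^0.628 ≈ 124.19 kt.
Cyclone Boris: ΔP = 147; V ≈ 5.87 × 147^0.628 ≈ 134.81 kt.
Difference ≈ 124.19 − 134.81 = -10.62 → -11 kt.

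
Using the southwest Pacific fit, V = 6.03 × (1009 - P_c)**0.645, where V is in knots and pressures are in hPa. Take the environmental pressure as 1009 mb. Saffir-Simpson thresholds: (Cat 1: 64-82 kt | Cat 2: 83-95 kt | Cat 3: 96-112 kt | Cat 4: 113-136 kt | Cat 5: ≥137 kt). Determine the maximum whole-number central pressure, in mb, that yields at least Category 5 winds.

Category 5 begins at V = 137 kt.
Required ΔP = (137/6.03)^(1/0.645) = 22.720^1.550 ≈ 126.75 mb.
P_c ≤ 1009 − 126.75 = 882.25, so the highest integer P_c is 882 mb.

882 mb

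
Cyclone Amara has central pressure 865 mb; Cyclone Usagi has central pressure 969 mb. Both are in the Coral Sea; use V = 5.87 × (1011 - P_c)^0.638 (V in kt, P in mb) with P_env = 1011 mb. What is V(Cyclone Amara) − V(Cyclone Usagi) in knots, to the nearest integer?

Cyclone Amara: ΔP = 146; V ≈ 5.87 × 146^0.638 ≈ 141.09 kt.
Cyclone Usagi: ΔP = 42; V ≈ 5.87 × 42^0.638 ≈ 63.72 kt.
Difference ≈ 141.09 − 63.72 = 77.37 → 77 kt.

77 kt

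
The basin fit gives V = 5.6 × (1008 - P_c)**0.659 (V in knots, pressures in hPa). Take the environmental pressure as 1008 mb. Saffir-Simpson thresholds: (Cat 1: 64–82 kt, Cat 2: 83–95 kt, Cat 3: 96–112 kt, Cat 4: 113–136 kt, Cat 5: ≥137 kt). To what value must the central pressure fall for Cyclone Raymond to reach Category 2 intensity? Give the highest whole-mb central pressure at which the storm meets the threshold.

948 mb

Category 2 begins at V = 83 kt.
Required ΔP = (83/5.6)^(1/0.659) = 14.821^1.517 ≈ 59.81 mb.
P_c ≤ 1008 − 59.81 = 948.19, so the highest integer P_c is 948 mb.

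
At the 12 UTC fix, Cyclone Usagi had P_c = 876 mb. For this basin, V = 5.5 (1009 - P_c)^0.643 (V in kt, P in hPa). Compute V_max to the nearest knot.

128 kt

ΔP = 1009 − 876 = 133 mb.
133^0.643 ≈ 23.208.
V ≈ 5.5 × 23.208 ≈ 127.6 kt.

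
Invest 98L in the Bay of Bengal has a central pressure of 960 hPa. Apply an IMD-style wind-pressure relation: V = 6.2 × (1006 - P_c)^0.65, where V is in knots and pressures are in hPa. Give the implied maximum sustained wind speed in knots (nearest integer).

ΔP = 1006 − 960 = 46 hPa.
46^0.65 ≈ 12.045.
V ≈ 6.2 × 12.045 ≈ 74.7 kt.

75 kt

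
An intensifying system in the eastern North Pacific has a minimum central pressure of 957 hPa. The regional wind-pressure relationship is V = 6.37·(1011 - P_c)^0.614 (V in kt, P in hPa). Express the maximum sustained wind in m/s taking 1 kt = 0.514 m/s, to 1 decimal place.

37.9 m/s

ΔP = 1011 − 957 = 54 hPa.
V ≈ 6.37 × 54^0.614 = 6.37 × 11.579 ≈ 73.761 kt.
73.761 × 0.514 ≈ 37.91 m/s → 37.9 m/s.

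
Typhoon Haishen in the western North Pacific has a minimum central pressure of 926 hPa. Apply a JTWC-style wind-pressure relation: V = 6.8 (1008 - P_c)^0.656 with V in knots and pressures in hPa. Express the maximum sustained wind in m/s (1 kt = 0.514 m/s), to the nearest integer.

63 m/s

ΔP = 1008 − 926 = 82 hPa.
V ≈ 6.8 × 82^0.656 = 6.8 × 18.008 ≈ 122.453 kt.
122.453 × 0.514 ≈ 62.94 m/s → 63 m/s.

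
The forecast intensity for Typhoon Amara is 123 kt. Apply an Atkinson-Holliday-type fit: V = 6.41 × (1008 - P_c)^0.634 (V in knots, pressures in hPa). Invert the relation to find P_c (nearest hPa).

ΔP = (V / 6.41)^(1/0.634) = (123/6.41)^1.577.
123/6.41 = 19.189; 19.189^1.577 ≈ 105.62 hPa.
P_c = 1008 − 105.62 = 902.38 ≈ 902 hPa.

902 hPa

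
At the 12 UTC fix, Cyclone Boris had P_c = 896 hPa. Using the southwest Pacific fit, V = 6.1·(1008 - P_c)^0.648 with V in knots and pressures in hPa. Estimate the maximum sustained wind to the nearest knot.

ΔP = 1008 − 896 = 112 hPa.
112^0.648 ≈ 21.276.
V ≈ 6.1 × 21.276 ≈ 129.8 kt.

130 kt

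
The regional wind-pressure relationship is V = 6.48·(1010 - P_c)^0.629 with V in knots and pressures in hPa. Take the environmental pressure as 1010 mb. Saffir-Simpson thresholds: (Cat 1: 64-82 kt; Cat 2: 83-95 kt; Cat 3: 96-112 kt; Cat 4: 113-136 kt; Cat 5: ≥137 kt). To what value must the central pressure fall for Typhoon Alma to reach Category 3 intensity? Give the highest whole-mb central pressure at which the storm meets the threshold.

937 mb

Category 3 begins at V = 96 kt.
Required ΔP = (96/6.48)^(1/0.629) = 14.815^1.590 ≈ 72.64 mb.
P_c ≤ 1010 − 72.64 = 937.36, so the highest integer P_c is 937 mb.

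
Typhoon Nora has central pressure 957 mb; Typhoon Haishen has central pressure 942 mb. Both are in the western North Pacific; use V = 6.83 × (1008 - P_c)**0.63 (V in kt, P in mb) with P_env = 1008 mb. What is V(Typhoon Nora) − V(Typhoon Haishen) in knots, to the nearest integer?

Typhoon Nora: ΔP = 51; V ≈ 6.83 × 51^0.63 ≈ 81.32 kt.
Typhoon Haishen: ΔP = 66; V ≈ 6.83 × 66^0.63 ≈ 95.66 kt.
Difference ≈ 81.32 − 95.66 = -14.34 → -14 kt.

-14 kt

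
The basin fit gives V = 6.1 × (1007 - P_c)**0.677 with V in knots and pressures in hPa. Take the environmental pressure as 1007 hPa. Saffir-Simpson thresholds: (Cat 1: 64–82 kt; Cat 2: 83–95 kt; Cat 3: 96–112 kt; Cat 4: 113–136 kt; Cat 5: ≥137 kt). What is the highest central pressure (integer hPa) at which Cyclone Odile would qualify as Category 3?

948 hPa

Category 3 begins at V = 96 kt.
Required ΔP = (96/6.1)^(1/0.677) = 15.738^1.477 ≈ 58.61 hPa.
P_c ≤ 1007 − 58.61 = 948.39, so the highest integer P_c is 948 hPa.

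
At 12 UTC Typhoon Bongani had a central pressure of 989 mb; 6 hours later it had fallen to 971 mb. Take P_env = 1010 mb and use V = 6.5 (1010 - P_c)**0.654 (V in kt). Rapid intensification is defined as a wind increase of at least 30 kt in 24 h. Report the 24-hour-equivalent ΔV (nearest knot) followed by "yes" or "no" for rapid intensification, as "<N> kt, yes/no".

95 kt, yes

V₁: ΔP = 21, V ≈ 6.5 × 21^0.654 ≈ 47.60 kt.
V₂: ΔP = 39, V ≈ 6.5 × 39^0.654 ≈ 71.36 kt.
ΔV over 6 h = 23.76 kt → 24 h equivalent = 23.76 × 24/6 ≈ 95.04 kt.
95 kt ≥ 30 kt ⇒ rapid intensification.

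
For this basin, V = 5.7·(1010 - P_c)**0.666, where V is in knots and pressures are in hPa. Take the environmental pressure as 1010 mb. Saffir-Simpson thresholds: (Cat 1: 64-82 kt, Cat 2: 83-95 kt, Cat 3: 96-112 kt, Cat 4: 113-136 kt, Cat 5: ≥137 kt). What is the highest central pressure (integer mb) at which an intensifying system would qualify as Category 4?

Category 4 begins at V = 113 kt.
Required ΔP = (113/5.7)^(1/0.666) = 19.825^1.502 ≈ 88.67 mb.
P_c ≤ 1010 − 88.67 = 921.33, so the highest integer P_c is 921 mb.

921 mb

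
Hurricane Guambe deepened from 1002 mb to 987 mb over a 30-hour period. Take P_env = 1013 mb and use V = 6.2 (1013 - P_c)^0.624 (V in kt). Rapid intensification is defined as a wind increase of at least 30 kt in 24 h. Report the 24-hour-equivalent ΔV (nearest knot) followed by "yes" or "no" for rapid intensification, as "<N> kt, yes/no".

16 kt, no

V₁: ΔP = 11, V ≈ 6.2 × 11^0.624 ≈ 27.68 kt.
V₂: ΔP = 26, V ≈ 6.2 × 26^0.624 ≈ 47.35 kt.
ΔV over 30 h = 19.67 kt → 24 h equivalent = 19.67 × 24/30 ≈ 15.74 kt.
16 kt < 30 kt ⇒ not rapid intensification.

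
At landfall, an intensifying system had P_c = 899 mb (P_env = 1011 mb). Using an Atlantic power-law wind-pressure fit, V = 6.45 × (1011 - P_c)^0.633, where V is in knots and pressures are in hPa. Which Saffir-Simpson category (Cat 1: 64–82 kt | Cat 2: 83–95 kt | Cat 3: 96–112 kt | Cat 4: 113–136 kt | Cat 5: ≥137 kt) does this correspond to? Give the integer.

ΔP = 1011 − 899 = 112 mb.
V ≈ 6.45 × 112^0.633 = 6.45 × 19.82 ≈ 128 kt.
128 kt falls in the Category 4 band.

4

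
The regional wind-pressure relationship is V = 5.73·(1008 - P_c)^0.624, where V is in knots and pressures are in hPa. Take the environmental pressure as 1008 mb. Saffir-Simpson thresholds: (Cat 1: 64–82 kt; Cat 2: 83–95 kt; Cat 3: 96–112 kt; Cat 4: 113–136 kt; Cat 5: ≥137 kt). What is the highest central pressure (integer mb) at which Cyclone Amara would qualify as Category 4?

Category 4 begins at V = 113 kt.
Required ΔP = (113/5.73)^(1/0.624) = 19.721^1.603 ≈ 118.90 mb.
P_c ≤ 1008 − 118.90 = 889.10, so the highest integer P_c is 889 mb.

889 mb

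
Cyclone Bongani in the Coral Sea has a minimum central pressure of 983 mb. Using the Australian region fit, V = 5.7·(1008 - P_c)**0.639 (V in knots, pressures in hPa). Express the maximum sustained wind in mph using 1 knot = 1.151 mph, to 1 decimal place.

51.3 mph

ΔP = 1008 − 983 = 25 mb.
V ≈ 5.7 × 25^0.639 = 5.7 × 7.821 ≈ 44.582 kt.
44.582 × 1.151 ≈ 51.31 mph → 51.3 mph.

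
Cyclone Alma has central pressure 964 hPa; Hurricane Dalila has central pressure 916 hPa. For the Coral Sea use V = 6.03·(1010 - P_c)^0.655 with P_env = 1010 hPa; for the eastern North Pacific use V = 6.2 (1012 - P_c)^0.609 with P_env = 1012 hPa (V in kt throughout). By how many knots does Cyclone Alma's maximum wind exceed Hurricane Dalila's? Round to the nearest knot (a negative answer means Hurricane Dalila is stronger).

-26 kt

Cyclone Alma: ΔP = 46; V ≈ 6.03 × 46^0.655 ≈ 74.03 kt.
Hurricane Dalila: ΔP = 96; V ≈ 6.2 × 96^0.609 ≈ 99.91 kt.
Difference ≈ 74.03 − 99.91 = -25.88 → -26 kt.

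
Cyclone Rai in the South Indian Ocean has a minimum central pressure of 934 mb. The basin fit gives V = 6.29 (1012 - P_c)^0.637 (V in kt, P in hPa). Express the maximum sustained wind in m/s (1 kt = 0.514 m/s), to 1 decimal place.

51.9 m/s

ΔP = 1012 − 934 = 78 mb.
V ≈ 6.29 × 78^0.637 = 6.29 × 16.042 ≈ 100.906 kt.
100.906 × 0.514 ≈ 51.87 m/s → 51.9 m/s.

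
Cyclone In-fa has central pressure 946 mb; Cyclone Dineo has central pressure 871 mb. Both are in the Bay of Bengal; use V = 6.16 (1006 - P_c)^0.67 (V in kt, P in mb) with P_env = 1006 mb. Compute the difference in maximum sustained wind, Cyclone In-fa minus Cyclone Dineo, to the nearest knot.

-69 kt

Cyclone In-fa: ΔP = 60; V ≈ 6.16 × 60^0.67 ≈ 95.71 kt.
Cyclone Dineo: ΔP = 135; V ≈ 6.16 × 135^0.67 ≈ 164.78 kt.
Difference ≈ 95.71 − 164.78 = -69.07 → -69 kt.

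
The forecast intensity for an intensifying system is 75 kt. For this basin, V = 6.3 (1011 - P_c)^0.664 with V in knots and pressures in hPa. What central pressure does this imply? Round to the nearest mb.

ΔP = (V / 6.3)^(1/0.664) = (75/6.3)^1.506.
75/6.3 = 11.905; 11.905^1.506 ≈ 41.69 mb.
P_c = 1011 − 41.69 = 969.31 ≈ 969 mb.

969 mb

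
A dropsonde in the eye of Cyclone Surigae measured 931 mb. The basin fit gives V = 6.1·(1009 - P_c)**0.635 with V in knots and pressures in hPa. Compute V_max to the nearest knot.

ΔP = 1009 − 931 = 78 mb.
78^0.635 ≈ 15.903.
V ≈ 6.1 × 15.903 ≈ 97.0 kt.

97 kt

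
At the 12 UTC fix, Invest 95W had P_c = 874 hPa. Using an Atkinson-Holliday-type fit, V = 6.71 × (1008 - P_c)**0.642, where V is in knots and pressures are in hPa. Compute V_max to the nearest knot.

156 kt

ΔP = 1008 − 874 = 134 hPa.
134^0.642 ≈ 23.206.
V ≈ 6.71 × 23.206 ≈ 155.7 kt.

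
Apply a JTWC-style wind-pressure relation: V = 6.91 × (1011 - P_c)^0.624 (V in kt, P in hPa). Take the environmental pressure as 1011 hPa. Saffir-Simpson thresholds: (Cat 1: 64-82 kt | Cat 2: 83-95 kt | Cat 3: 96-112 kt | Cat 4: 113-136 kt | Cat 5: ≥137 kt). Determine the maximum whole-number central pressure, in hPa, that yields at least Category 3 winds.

943 hPa

Category 3 begins at V = 96 kt.
Required ΔP = (96/6.91)^(1/0.624) = 13.893^1.603 ≈ 67.83 hPa.
P_c ≤ 1011 − 67.83 = 943.17, so the highest integer P_c is 943 hPa.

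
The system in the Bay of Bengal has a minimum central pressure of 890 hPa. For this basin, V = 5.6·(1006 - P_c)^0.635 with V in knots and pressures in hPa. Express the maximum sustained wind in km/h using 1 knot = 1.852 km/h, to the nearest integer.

212 km/h

ΔP = 1006 − 890 = 116 hPa.
V ≈ 5.6 × 116^0.635 = 5.6 × 20.461 ≈ 114.583 kt.
114.583 × 1.852 ≈ 212.21 km/h → 212 km/h.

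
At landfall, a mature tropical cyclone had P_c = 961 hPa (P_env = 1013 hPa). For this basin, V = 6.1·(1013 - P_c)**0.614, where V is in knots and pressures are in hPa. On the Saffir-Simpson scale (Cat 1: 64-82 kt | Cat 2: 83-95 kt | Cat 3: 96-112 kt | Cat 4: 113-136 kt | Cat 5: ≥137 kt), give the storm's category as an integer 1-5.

1

ΔP = 1013 − 961 = 52 hPa.
V ≈ 6.1 × 52^0.614 = 6.1 × 11.31 ≈ 69 kt.
69 kt falls in the Category 1 band.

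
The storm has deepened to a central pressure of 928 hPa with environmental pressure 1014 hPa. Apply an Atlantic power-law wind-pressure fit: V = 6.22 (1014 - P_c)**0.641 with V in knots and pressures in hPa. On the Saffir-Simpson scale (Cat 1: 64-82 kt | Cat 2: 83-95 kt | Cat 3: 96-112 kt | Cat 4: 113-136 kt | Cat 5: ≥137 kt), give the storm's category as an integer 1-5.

ΔP = 1014 − 928 = 86 hPa.
V ≈ 6.22 × 86^0.641 = 6.22 × 17.38 ≈ 108 kt.
108 kt falls in the Category 3 band.

3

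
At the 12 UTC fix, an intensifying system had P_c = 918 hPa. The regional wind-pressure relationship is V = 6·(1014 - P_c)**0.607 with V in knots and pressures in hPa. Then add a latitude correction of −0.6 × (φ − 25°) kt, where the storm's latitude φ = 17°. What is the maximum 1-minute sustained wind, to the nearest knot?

101 kt

ΔP = 1014 − 918 = 96 hPa.
96^0.607 ≈ 15.968.
V ≈ 6 × 15.968 ≈ 95.8 kt.
Latitude correction: −0.6 × (17 − 25) = 4.8 kt.
Corrected V ≈ 100.6 kt → 101 kt.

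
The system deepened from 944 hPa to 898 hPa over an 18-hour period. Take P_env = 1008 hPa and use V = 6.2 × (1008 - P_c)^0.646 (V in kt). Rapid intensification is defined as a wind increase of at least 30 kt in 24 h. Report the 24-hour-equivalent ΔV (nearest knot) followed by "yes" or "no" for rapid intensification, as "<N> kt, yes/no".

V₁: ΔP = 64, V ≈ 6.2 × 64^0.646 ≈ 91.03 kt.
V₂: ΔP = 110, V ≈ 6.2 × 110^0.646 ≈ 129.16 kt.
ΔV over 18 h = 38.13 kt → 24 h equivalent = 38.13 × 24/18 ≈ 50.84 kt.
51 kt ≥ 30 kt ⇒ rapid intensification.

51 kt, yes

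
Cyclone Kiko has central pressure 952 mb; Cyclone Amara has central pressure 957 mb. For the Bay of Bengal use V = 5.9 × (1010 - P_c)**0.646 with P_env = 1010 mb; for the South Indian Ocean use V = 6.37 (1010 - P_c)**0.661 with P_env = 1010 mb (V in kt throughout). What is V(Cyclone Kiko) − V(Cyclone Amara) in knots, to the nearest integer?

Cyclone Kiko: ΔP = 58; V ≈ 5.9 × 58^0.646 ≈ 81.29 kt.
Cyclone Amara: ΔP = 53; V ≈ 6.37 × 53^0.661 ≈ 87.88 kt.
Difference ≈ 81.29 − 87.88 = -6.59 → -7 kt.

-7 kt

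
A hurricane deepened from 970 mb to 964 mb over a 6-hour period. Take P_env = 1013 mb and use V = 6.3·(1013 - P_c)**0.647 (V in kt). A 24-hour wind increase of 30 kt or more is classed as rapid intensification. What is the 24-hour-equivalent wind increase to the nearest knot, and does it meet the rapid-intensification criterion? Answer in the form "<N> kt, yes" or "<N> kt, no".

V₁: ΔP = 43, V ≈ 6.3 × 43^0.647 ≈ 71.81 kt.
V₂: ΔP = 49, V ≈ 6.3 × 49^0.647 ≈ 78.14 kt.
ΔV over 6 h = 6.33 kt → 24 h equivalent = 6.33 × 24/6 ≈ 25.32 kt.
25 kt < 30 kt ⇒ not rapid intensification.

25 kt, no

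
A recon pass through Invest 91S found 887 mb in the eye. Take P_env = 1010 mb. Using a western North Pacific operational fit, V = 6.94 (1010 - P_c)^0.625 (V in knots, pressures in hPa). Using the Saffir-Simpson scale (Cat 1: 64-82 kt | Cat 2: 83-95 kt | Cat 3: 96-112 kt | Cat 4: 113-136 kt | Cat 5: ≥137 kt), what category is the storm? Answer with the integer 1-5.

ΔP = 1010 − 887 = 123 mb.
V ≈ 6.94 × 123^0.625 = 6.94 × 20.24 ≈ 140 kt.
140 kt falls in the Category 5 band.

5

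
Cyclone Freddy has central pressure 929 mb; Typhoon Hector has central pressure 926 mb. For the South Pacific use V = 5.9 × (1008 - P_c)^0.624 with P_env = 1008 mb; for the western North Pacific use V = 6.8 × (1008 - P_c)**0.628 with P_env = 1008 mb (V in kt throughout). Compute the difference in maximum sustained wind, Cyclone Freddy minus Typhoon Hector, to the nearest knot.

Cyclone Freddy: ΔP = 79; V ≈ 5.9 × 79^0.624 ≈ 90.15 kt.
Typhoon Hector: ΔP = 82; V ≈ 6.8 × 82^0.628 ≈ 108.24 kt.
Difference ≈ 90.15 − 108.24 = -18.09 → -18 kt.

-18 kt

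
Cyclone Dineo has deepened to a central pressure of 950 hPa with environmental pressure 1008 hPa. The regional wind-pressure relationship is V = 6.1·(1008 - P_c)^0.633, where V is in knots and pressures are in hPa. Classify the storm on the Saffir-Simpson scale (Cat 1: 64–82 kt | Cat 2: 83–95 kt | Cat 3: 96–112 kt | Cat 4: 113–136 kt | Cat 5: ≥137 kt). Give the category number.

1

ΔP = 1008 − 950 = 58 hPa.
V ≈ 6.1 × 58^0.633 = 6.1 × 13.07 ≈ 80 kt.
80 kt falls in the Category 1 band.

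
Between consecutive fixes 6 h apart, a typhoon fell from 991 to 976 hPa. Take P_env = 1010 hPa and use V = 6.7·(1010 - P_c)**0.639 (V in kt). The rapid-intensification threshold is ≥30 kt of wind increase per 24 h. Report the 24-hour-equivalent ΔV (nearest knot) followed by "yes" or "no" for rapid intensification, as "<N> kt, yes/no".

79 kt, yes

V₁: ΔP = 19, V ≈ 6.7 × 19^0.639 ≈ 43.97 kt.
V₂: ΔP = 34, V ≈ 6.7 × 34^0.639 ≈ 63.78 kt.
ΔV over 6 h = 19.81 kt → 24 h equivalent = 19.81 × 24/6 ≈ 79.24 kt.
79 kt ≥ 30 kt ⇒ rapid intensification.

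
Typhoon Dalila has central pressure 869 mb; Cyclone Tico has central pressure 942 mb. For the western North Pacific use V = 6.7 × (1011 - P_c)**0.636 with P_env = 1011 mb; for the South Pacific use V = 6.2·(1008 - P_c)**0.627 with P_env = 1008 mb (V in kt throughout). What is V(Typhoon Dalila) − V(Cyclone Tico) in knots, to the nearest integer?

Typhoon Dalila: ΔP = 142; V ≈ 6.7 × 142^0.636 ≈ 156.65 kt.
Cyclone Tico: ΔP = 66; V ≈ 6.2 × 66^0.627 ≈ 85.75 kt.
Difference ≈ 156.65 − 85.75 = 70.90 → 71 kt.

71 kt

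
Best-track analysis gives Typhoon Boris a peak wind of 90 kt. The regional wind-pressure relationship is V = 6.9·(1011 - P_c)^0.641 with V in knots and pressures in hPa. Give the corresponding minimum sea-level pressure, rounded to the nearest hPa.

ΔP = (V / 6.9)^(1/0.641) = (90/6.9)^1.560.
90/6.9 = 13.043; 13.043^1.560 ≈ 54.96 hPa.
P_c = 1011 − 54.96 = 956.04 ≈ 956 hPa.

956 hPa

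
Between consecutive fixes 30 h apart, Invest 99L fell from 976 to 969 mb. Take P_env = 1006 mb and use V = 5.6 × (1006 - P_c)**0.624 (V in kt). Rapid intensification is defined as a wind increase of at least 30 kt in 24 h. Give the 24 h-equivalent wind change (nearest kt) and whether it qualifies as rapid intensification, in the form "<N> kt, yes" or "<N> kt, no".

5 kt, no

V₁: ΔP = 30, V ≈ 5.6 × 30^0.624 ≈ 46.76 kt.
V₂: ΔP = 37, V ≈ 5.6 × 37^0.624 ≈ 53.30 kt.
ΔV over 30 h = 6.54 kt → 24 h equivalent = 6.54 × 24/30 ≈ 5.23 kt.
5 kt < 30 kt ⇒ not rapid intensification.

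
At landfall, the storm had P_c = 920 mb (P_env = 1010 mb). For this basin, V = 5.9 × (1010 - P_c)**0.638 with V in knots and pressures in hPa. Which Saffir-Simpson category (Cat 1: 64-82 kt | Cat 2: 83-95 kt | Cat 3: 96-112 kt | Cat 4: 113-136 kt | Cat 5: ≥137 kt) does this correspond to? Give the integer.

ΔP = 1010 − 920 = 90 mb.
V ≈ 5.9 × 90^0.638 = 5.9 × 17.65 ≈ 104 kt.
104 kt falls in the Category 3 band.

3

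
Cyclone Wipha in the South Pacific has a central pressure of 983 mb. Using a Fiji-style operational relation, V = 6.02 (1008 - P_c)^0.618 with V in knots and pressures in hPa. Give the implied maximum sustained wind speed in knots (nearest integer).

ΔP = 1008 − 983 = 25 mb.
25^0.618 ≈ 7.310.
V ≈ 6.02 × 7.310 ≈ 44.0 kt.

44 kt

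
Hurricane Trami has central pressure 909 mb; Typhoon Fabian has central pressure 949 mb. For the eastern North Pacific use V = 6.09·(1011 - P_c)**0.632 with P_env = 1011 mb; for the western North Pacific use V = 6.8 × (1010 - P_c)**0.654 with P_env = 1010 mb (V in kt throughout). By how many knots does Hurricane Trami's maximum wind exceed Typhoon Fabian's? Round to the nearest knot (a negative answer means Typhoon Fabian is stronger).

Hurricane Trami: ΔP = 102; V ≈ 6.09 × 102^0.632 ≈ 113.25 kt.
Typhoon Fabian: ΔP = 61; V ≈ 6.8 × 61^0.654 ≈ 100.03 kt.
Difference ≈ 113.25 − 100.03 = 13.22 → 13 kt.

13 kt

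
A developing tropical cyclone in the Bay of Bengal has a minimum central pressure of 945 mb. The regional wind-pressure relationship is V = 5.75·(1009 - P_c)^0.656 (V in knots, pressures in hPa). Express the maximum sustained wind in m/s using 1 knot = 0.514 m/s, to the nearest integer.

45 m/s

ΔP = 1009 − 945 = 64 mb.
V ≈ 5.75 × 64^0.656 = 5.75 × 15.306 ≈ 88.008 kt.
88.008 × 0.514 ≈ 45.24 m/s → 45 m/s.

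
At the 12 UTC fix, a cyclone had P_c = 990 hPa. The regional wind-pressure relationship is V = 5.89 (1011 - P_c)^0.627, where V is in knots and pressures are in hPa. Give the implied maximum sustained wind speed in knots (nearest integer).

ΔP = 1011 − 990 = 21 hPa.
21^0.627 ≈ 6.746.
V ≈ 5.89 × 6.746 ≈ 39.7 kt.

40 kt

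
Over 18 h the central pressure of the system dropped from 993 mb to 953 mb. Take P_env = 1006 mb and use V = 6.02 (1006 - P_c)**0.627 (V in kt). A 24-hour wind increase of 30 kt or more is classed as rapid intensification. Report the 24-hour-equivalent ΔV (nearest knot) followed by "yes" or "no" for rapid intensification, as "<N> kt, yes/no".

57 kt, yes

V₁: ΔP = 13, V ≈ 6.02 × 13^0.627 ≈ 30.06 kt.
V₂: ΔP = 53, V ≈ 6.02 × 53^0.627 ≈ 72.56 kt.
ΔV over 18 h = 42.50 kt → 24 h equivalent = 42.50 × 24/18 ≈ 56.67 kt.
57 kt ≥ 30 kt ⇒ rapid intensification.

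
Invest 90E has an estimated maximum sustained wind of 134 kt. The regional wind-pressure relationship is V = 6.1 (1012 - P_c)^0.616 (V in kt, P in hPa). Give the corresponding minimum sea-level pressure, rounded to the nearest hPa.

861 hPa

ΔP = (V / 6.1)^(1/0.616) = (134/6.1)^1.623.
134/6.1 = 21.967; 21.967^1.623 ≈ 150.73 hPa.
P_c = 1012 − 150.73 = 861.27 ≈ 861 hPa.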